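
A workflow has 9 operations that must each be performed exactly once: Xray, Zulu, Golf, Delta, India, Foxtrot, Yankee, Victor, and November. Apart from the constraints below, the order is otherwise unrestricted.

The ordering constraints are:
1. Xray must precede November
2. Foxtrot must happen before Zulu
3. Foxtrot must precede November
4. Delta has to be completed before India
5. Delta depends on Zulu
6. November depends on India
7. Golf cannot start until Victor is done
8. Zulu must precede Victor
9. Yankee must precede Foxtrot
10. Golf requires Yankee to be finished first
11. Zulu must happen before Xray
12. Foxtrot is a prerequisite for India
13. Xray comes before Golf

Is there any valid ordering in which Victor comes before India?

No chain of constraints runs from India to Victor, so India is not required to come first.
That means at least one valid schedule has Victor before India.

Yes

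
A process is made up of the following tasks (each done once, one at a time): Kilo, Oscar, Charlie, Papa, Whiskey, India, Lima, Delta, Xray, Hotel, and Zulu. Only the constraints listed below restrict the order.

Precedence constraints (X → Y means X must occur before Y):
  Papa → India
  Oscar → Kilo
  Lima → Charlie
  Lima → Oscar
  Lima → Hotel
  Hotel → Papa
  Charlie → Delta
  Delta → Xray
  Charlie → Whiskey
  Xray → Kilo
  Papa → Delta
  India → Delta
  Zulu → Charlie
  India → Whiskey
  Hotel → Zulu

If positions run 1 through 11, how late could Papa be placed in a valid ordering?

6

The tasks that are forced after Papa, directly or by a chain of constraints, are Kilo, Whiskey, India, Delta, Xray. That's 5 tasks.
With 5 mandatory successors out of 11 tasks total, the latest slot for Papa is 11−5 = 6, and it's reachable by doing all non-successors before Papa.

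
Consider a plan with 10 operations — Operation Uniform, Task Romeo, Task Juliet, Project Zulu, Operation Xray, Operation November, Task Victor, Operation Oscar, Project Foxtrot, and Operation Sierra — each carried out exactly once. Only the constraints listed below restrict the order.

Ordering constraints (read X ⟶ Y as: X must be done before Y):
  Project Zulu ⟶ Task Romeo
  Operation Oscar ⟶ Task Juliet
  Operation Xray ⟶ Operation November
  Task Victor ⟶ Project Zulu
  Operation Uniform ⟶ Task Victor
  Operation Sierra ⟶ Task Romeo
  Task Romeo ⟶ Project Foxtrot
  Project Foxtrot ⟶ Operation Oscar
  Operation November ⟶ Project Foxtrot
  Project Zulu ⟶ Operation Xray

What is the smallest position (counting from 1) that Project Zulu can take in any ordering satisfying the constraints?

3

The operations that are forced before Project Zulu, directly or transitively, are Operation Uniform, Task Victor. That's 2 operations.
With 2 mandatory predecessors, the earliest Project Zulu can sit is position 2+1 = 3, and placing just those 2 first achieves it.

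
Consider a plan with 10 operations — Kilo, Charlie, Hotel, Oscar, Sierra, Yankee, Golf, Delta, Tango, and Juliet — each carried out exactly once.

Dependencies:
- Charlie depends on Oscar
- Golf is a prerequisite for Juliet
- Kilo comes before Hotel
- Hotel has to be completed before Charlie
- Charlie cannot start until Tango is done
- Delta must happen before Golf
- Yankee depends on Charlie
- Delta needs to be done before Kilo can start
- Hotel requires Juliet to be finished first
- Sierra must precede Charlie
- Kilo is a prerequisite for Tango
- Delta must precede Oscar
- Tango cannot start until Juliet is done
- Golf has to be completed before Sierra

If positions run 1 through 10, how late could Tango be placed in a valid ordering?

8

The operations that are forced after Tango, directly or by a chain of constraints, are Charlie, Yankee. That's 2 operations.
With 2 mandatory successors out of 10 operations total, the latest slot for Tango is 10−2 = 8, and it's reachable by doing all non-successors before Tango.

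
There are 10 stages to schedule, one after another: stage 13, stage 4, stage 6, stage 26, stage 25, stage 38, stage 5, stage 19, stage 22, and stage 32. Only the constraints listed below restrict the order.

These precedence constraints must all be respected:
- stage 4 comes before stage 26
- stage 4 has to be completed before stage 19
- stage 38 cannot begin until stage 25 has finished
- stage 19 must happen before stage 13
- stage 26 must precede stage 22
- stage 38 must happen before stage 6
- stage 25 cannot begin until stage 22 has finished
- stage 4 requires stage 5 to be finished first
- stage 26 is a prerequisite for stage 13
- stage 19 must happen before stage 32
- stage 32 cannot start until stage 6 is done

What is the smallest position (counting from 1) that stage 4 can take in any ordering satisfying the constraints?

2

The only stage forced before stage 4 (directly or transitively) is stage 5.
So at minimum 1 stage comes before stage 4, putting stage 4 no earlier than position 2. That position is achievable by scheduling exactly that predecessor first.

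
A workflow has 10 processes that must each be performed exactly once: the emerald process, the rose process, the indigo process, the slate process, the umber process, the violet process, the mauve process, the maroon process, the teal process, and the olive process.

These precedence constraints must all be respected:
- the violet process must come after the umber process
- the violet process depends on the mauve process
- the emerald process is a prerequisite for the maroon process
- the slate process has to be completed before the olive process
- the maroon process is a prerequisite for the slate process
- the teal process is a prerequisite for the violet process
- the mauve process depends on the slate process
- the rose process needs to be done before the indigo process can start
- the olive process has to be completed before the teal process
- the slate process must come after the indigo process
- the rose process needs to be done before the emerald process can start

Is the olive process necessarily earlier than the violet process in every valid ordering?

Chaining the stated constraints: the olive process → the teal process → the violet process.
Hence the olive process necessarily comes before the violet process.

Yes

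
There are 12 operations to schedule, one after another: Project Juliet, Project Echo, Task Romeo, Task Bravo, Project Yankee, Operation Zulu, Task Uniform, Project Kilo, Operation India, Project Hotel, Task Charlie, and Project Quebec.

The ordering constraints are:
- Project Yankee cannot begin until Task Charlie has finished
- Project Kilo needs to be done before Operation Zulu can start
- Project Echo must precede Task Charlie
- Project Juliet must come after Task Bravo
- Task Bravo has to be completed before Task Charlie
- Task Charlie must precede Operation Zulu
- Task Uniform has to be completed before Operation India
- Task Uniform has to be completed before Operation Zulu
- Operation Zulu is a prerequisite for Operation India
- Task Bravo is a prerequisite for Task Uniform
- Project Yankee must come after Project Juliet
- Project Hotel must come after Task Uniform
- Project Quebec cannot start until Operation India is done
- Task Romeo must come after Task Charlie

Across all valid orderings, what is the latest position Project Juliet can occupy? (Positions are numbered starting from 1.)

11

The only operation forced after Project Juliet (directly or by a chain) is Project Yankee.
With 1 mandatory successor out of 12 operations total, the latest slot for Project Juliet is 12−1 = 11, and it's reachable by doing all non-successors before Project Juliet.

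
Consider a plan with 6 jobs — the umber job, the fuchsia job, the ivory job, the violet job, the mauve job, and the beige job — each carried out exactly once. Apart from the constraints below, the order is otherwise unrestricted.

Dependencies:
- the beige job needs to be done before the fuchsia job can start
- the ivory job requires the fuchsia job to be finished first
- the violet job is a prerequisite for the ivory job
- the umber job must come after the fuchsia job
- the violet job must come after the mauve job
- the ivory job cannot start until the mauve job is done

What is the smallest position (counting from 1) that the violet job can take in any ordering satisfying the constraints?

Working backwards through the constraints from the violet job, its only required predecessor is the mauve job.
So at minimum 1 job comes before the violet job, putting the violet job no earlier than position 2. That position is achievable by scheduling exactly that predecessor first.

2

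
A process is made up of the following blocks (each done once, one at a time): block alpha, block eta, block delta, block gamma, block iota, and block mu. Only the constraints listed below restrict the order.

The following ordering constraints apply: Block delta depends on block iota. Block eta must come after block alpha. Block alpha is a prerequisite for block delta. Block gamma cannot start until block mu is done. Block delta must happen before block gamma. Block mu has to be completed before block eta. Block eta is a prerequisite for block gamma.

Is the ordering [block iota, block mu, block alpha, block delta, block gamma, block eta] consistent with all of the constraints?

No

The sequence places block gamma ahead of block eta.
Since block eta is required before block gamma, the ordering is invalid.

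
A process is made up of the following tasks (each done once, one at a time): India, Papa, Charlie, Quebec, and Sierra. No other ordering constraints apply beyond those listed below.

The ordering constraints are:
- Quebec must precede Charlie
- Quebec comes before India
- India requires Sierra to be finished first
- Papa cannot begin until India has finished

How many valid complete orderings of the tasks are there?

7

2 tasks have no prerequisites (Quebec, Sierra), so any of them could come first.
Counting all ways to extend the partial order to a total order gives 7.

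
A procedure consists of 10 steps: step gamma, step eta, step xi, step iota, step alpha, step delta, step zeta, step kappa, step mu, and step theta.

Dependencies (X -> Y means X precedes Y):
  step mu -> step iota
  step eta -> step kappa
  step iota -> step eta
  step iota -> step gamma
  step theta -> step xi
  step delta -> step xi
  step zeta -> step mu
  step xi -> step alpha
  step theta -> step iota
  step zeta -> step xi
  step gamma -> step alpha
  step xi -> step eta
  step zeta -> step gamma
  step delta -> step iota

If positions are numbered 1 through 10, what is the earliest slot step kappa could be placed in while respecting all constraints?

8

Working backwards through the constraints from step kappa, its full set of required predecessors is step eta, step xi, step iota, step delta, step zeta, step mu, step theta — 7 of them.
So at minimum 7 steps come before step kappa, putting step kappa no earlier than position 8. That position is achievable by scheduling exactly those predecessors first.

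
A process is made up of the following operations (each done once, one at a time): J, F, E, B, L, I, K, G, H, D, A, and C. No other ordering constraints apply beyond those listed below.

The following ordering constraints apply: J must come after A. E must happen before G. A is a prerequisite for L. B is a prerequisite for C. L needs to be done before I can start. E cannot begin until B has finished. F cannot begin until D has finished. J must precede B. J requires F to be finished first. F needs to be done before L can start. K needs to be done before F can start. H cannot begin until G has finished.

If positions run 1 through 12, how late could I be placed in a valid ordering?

I has no required successors, so nothing stops it from going last (position 12).

12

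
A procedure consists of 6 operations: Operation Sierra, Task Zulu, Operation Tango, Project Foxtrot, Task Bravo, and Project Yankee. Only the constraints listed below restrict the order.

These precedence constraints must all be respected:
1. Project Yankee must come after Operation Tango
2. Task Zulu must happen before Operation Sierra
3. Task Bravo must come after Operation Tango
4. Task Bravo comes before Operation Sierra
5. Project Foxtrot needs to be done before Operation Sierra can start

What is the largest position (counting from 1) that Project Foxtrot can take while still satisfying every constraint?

Following the constraints forward from Project Foxtrot, its only required successor is Operation Sierra.
With 1 mandatory successor out of 6 operations total, the latest slot for Project Foxtrot is 6−1 = 5, and it's reachable by doing all non-successors before Project Foxtrot.

5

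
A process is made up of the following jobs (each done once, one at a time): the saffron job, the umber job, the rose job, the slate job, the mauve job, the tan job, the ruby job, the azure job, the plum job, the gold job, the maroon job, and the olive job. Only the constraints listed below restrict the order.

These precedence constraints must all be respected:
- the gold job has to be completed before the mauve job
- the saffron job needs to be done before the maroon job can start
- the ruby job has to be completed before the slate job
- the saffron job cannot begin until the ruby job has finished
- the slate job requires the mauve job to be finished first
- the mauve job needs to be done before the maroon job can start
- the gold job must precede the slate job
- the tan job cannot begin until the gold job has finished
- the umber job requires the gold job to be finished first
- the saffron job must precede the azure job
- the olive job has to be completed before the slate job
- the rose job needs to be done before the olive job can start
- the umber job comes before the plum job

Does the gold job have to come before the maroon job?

Following the dependencies: the gold job → the mauve job → the maroon job.
That forces the gold job before the maroon job in every valid schedule.

Yes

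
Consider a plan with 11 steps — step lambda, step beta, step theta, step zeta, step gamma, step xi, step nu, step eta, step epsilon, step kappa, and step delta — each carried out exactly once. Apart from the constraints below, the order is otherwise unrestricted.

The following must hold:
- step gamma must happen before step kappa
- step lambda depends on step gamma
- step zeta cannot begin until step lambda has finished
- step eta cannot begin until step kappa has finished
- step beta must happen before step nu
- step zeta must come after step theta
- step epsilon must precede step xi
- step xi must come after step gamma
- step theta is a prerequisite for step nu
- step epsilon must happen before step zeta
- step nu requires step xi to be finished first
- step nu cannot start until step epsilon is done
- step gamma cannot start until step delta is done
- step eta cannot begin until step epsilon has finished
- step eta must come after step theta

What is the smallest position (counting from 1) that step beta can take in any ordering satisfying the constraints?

Nothing is required before step beta; it can be the very first step.

1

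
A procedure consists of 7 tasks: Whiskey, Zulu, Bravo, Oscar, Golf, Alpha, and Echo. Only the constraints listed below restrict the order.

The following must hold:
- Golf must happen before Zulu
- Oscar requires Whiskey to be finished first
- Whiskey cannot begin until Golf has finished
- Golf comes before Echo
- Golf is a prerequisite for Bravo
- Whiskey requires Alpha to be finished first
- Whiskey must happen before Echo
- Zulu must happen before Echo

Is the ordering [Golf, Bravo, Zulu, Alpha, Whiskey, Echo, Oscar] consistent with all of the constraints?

Yes

Every stated constraint is respected: Golf sits at position 1, ahead of Echo at position 6, and each of the other listed pairs likewise has the predecessor earlier in the sequence.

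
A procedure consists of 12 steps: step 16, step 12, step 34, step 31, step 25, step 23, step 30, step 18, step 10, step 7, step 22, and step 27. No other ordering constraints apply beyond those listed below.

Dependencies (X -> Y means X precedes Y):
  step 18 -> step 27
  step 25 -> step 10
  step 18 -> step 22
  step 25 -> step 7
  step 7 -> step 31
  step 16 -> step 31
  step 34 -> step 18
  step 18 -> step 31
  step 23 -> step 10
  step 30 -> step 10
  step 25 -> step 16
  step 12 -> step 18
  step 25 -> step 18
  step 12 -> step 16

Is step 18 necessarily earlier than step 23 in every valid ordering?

No

No chain of constraints connects step 18 to step 23 in either direction.
A valid ordering placing step 23 before step 18 exists, so the answer is no.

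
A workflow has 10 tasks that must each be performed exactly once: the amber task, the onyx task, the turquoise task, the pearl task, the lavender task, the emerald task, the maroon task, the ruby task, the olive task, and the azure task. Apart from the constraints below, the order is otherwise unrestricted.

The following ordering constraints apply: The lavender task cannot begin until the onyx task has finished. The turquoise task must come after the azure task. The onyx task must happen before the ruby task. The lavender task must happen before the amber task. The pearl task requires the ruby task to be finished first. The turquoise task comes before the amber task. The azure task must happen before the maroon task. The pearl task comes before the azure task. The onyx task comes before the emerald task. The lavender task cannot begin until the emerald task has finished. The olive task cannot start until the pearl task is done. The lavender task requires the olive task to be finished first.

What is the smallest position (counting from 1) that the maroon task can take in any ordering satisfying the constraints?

Working backwards through the constraints from the maroon task, its full set of required predecessors is the onyx task, the pearl task, the ruby task, the azure task — 4 of them.
With 4 mandatory predecessors, the earliest the maroon task can sit is position 4+1 = 5, and placing just those 4 first achieves it.

5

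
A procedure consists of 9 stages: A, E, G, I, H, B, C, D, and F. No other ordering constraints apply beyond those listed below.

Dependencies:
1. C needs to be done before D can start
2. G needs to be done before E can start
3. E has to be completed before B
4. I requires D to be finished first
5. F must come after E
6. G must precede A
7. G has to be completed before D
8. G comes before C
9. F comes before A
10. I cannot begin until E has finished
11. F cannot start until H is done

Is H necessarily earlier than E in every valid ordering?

No

Nothing in the constraints links H and E; they are unordered relative to each other.
There exist valid orderings with E before H, so H is not required to come first.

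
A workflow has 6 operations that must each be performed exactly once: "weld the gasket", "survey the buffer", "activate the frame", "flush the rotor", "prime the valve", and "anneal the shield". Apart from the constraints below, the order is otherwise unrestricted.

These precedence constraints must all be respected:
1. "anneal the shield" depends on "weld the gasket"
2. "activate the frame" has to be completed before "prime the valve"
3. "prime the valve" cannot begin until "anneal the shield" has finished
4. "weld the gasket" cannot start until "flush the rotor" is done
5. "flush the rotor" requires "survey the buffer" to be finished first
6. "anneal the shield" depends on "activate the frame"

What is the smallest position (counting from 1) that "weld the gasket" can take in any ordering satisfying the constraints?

3

The operations that are forced before "weld the gasket", directly or transitively, are "survey the buffer", "flush the rotor". That's 2 operations.
So at minimum 2 operations come before "weld the gasket", putting "weld the gasket" no earlier than position 3. That position is achievable by scheduling exactly those predecessors first.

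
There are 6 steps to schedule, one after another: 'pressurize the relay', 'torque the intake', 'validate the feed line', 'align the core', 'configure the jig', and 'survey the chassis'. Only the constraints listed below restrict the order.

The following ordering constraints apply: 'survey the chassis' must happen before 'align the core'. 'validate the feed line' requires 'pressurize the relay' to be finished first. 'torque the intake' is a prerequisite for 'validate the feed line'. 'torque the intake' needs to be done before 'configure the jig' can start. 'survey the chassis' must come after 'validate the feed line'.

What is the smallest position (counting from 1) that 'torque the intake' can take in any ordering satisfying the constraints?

No constraint forces any other step before 'torque the intake', so it can be placed first.

1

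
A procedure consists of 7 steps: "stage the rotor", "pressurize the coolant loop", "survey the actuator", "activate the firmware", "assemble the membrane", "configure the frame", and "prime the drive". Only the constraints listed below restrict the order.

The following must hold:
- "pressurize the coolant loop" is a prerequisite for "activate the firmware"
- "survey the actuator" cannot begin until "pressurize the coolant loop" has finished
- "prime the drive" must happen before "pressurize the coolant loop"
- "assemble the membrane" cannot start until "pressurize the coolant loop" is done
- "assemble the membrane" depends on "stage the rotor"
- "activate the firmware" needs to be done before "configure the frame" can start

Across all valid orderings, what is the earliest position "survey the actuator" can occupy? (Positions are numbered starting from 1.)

3

The steps that are forced before "survey the actuator", directly or transitively, are "pressurize the coolant loop", "prime the drive". That's 2 steps.
So at minimum 2 steps come before "survey the actuator", putting "survey the actuator" no earlier than position 3. That position is achievable by scheduling exactly those predecessors first.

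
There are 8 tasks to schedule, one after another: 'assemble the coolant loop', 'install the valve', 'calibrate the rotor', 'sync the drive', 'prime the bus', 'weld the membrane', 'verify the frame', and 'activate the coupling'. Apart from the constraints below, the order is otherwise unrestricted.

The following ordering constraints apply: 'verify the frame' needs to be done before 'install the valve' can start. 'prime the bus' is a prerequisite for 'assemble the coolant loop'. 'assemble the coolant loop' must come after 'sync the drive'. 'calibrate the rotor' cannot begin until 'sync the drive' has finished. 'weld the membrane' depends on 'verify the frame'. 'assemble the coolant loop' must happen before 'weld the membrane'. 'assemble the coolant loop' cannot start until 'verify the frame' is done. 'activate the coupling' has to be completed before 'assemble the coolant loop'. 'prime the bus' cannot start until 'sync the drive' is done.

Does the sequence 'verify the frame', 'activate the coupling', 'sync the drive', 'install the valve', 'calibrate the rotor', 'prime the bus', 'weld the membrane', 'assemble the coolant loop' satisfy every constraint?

In the proposed order, 'weld the membrane' appears before 'assemble the coolant loop'.
But one of the constraints requires 'assemble the coolant loop' before 'weld the membrane', so this ordering violates it.

No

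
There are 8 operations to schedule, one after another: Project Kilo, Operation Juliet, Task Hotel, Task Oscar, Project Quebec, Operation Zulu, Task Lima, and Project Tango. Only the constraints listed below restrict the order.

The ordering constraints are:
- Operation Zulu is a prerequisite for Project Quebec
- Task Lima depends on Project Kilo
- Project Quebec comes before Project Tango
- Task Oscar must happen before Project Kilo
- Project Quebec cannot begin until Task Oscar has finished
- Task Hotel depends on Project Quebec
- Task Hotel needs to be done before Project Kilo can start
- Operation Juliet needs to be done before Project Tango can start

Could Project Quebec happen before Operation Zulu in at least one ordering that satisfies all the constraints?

No

There is a dependency chain Operation Zulu → Project Quebec, so Project Quebec always comes after Operation Zulu.
Hence Project Quebec can never be scheduled before Operation Zulu.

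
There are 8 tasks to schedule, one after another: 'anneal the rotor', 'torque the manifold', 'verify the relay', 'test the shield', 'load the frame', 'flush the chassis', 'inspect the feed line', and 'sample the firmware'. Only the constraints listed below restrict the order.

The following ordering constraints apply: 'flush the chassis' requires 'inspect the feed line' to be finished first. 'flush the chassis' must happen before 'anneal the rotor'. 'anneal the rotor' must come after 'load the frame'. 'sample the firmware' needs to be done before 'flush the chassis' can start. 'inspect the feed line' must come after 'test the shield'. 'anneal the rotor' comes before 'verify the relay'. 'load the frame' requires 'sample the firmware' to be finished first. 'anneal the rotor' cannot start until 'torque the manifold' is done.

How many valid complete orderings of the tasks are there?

3 tasks have no prerequisites ('torque the manifold', 'test the shield', 'sample the firmware'), so any of them could come first.
Systematically extending each partial ordering one task at a time and counting, there are 54 complete orderings.

54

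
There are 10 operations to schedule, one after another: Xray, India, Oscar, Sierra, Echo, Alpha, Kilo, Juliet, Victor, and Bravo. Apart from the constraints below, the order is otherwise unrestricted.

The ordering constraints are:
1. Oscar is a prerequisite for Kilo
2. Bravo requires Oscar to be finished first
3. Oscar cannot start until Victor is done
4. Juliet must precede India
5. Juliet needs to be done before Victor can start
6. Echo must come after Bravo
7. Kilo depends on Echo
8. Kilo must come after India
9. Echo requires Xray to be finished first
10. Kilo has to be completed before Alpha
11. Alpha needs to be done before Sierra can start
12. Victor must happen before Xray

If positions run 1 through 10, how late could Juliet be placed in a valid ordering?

1

The operations that are forced after Juliet, directly or by a chain of constraints, are Xray, India, Oscar, Sierra, Echo, Alpha, Kilo, Victor, Bravo. That's 9 operations.
So at least 9 operations follow Juliet, putting Juliet no later than position 1. That position is achievable by scheduling everything else first.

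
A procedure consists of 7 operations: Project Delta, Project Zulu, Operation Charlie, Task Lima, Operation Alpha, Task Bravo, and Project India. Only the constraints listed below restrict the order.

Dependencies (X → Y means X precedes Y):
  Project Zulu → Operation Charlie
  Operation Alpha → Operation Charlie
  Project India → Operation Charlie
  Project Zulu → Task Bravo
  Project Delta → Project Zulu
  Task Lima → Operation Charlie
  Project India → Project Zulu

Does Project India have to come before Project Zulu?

Tracing the constraints gives a chain: Project India → Project Zulu.
Hence Project India necessarily comes before Project Zulu.

Yes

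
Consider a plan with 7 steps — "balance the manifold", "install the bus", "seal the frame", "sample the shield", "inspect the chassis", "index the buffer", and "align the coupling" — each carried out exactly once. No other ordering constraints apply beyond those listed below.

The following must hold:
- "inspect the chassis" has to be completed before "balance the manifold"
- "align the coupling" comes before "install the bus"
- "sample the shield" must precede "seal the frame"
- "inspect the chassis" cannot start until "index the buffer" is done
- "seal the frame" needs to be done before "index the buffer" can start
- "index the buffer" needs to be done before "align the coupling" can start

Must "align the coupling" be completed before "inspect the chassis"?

Nothing in the constraints links "align the coupling" and "inspect the chassis"; they are unordered relative to each other.
A valid ordering placing "inspect the chassis" before "align the coupling" exists, so the answer is no.

No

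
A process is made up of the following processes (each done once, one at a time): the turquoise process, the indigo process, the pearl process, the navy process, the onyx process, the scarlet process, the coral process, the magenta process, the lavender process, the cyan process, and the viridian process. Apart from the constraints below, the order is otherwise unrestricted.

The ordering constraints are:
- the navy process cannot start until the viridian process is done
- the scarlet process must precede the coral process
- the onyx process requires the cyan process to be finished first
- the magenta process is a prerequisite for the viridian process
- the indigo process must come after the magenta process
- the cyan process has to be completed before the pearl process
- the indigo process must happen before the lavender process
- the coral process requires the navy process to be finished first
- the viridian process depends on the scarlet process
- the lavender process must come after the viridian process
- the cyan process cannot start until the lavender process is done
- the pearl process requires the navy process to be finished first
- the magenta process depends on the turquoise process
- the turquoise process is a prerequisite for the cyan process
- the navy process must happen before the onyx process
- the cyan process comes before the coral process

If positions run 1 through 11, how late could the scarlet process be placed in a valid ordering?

Every process that must follow the scarlet process has to come after it. Tracing all chains starting from the scarlet process, those processes are: the pearl process, the navy process, the onyx process, the coral process, the lavender process, the cyan process, the viridian process — 7 in total.
So at least 7 processes follow the scarlet process, putting the scarlet process no later than position 4. That position is achievable by scheduling everything else first.

4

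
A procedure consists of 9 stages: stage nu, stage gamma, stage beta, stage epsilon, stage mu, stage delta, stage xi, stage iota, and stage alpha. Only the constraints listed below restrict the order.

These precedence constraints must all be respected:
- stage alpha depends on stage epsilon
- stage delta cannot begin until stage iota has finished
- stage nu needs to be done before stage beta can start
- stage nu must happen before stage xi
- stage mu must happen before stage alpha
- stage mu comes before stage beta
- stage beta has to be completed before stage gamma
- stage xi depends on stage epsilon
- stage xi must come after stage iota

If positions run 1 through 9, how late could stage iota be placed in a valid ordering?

7

The stages that are forced after stage iota, directly or by a chain of constraints, are stage delta, stage xi. That's 2 stages.
With 2 mandatory successors out of 9 stages total, the latest slot for stage iota is 9−2 = 7, and it's reachable by doing all non-successors before stage iota.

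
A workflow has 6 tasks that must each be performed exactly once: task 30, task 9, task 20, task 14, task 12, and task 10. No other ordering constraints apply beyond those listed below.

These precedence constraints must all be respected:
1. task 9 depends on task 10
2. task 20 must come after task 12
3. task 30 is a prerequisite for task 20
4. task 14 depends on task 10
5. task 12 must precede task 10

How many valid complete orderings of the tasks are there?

28

The tasks with no prerequisites are task 30, task 12; any of them can be placed first.
Enumerating by repeatedly choosing an available task (one whose prerequisites are all placed) gives 28 distinct complete orderings.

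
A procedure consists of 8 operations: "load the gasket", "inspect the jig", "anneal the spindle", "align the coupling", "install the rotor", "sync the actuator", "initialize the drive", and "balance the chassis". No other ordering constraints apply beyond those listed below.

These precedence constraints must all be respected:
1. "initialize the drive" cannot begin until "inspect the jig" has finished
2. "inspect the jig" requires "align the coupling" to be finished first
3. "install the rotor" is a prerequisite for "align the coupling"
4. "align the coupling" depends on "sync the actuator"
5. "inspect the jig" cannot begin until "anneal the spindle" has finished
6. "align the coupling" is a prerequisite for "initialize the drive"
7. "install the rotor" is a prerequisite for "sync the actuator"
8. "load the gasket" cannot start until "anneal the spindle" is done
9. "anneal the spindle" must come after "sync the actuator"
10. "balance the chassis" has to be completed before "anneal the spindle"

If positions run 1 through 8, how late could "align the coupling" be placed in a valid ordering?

6

Every operation that must follow "align the coupling" has to come after it. Tracing all chains starting from "align the coupling", those operations are: "inspect the jig", "initialize the drive" — 2 in total.
With 2 mandatory successors out of 8 operations total, the latest slot for "align the coupling" is 8−2 = 6, and it's reachable by doing all non-successors before "align the coupling".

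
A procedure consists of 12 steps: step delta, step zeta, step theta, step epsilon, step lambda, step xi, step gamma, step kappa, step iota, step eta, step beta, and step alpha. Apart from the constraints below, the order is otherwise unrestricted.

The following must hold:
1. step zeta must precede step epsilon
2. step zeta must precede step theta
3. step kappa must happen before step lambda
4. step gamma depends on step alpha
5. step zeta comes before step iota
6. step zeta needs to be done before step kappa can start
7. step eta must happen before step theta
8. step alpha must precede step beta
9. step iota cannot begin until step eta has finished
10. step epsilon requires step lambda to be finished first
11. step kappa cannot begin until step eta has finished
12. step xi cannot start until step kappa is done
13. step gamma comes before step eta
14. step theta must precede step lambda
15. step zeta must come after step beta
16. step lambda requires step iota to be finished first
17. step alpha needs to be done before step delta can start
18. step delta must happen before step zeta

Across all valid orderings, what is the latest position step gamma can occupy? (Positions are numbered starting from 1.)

5

Following every chain forward from step gamma, the steps that must come later are step theta, step epsilon, step lambda, step xi, step kappa, step iota, step eta — 7 of them.
So at least 7 steps follow step gamma, putting step gamma no later than position 5. That position is achievable by scheduling everything else first.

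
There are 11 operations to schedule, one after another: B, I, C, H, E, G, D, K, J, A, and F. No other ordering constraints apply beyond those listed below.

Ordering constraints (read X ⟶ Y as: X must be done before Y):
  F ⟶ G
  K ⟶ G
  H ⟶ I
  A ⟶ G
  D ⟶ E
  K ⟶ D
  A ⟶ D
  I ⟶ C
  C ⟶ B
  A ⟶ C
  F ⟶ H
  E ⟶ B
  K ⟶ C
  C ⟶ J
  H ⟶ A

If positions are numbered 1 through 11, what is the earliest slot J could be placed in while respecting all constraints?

7

Every operation that must precede J has to come before it. Tracing all chains that end at J, those operations are: I, C, H, K, A, F — 6 in total.
So at minimum 6 operations come before J, putting J no earlier than position 7. That position is achievable by scheduling exactly those predecessors first.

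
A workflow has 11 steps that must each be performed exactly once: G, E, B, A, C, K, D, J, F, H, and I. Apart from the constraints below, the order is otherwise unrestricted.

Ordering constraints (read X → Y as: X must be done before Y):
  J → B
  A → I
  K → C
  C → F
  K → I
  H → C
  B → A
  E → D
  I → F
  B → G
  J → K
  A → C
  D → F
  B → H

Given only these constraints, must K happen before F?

Chaining the stated constraints: K → I → F.
So K must precede F in any valid ordering.

Yes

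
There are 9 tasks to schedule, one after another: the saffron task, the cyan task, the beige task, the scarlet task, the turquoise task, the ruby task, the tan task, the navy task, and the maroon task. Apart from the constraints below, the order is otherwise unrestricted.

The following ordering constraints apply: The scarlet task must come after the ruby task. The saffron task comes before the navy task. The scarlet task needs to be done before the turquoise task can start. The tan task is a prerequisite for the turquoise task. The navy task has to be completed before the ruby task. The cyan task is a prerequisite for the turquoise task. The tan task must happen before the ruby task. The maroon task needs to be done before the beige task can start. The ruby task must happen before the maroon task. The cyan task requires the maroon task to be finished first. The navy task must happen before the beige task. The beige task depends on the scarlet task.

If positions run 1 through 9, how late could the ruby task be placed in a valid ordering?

The tasks that are forced after the ruby task, directly or by a chain of constraints, are the cyan task, the beige task, the scarlet task, the turquoise task, the maroon task. That's 5 tasks.
So at least 5 tasks follow the ruby task, putting the ruby task no later than position 4. That position is achievable by scheduling everything else first.

4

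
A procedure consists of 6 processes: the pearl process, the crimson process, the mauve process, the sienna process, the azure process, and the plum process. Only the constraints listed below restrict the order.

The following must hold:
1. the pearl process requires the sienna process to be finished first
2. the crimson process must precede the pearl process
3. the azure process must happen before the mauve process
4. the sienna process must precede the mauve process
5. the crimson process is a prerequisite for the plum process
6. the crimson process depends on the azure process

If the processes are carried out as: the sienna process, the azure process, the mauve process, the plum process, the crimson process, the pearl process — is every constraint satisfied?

No

The sequence places the plum process ahead of the crimson process.
But one of the constraints requires the crimson process before the plum process, so this ordering violates it.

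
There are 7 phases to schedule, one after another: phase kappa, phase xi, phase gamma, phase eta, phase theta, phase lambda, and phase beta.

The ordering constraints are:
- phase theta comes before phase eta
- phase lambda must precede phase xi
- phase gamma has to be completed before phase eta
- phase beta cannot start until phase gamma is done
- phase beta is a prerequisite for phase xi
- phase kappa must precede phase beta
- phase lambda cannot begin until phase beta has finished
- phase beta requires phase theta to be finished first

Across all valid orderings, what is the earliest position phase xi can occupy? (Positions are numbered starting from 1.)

Working backwards through the constraints from phase xi, its full set of required predecessors is phase kappa, phase gamma, phase theta, phase lambda, phase beta — 5 of them.
So at minimum 5 phases come before phase xi, putting phase xi no earlier than position 6. That position is achievable by scheduling exactly those predecessors first.

6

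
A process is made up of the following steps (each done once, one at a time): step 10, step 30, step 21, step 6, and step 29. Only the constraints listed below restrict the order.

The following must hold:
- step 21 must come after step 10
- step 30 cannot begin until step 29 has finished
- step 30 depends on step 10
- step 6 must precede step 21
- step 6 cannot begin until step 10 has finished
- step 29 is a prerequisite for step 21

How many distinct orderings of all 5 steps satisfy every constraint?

The steps with no prerequisites are step 10, step 29; any of them can be placed first.
Systematically extending each partial ordering one step at a time and counting, there are 8 complete orderings.

8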